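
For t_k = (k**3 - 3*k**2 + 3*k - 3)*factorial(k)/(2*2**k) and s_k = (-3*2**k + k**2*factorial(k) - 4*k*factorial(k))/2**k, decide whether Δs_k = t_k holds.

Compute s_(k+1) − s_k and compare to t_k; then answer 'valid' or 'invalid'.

valid; difference matches t_k

s_(k+1) = (-6*2**k + k**3*factorial(k) - k**2*factorial(k) - 5*k*factorial(k) - 3*factorial(k))/(2*2**k)
s_(k+1) − s_k = (k**3 - 3*k**2 + 3*k - 3)*factorial(k)/(2*2**k)
(s_(k+1) − s_k) − t_k = 0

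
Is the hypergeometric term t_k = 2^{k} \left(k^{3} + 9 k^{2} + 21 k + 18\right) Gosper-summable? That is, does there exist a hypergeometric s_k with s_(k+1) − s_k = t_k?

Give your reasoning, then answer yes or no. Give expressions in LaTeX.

Yes. s_k = 2^{k} \left(k^{3} + 3 k^{2} + 3 k + 4\right).

Compute t_(k+1)/t_k: get 2*(k**3 + 12*k**2 + 42*k + 49)/(k**3 + 9*k**2 + 21*k + 18).
A = 2, B = 1, C = k**3 + 9*k**2 + 21*k + 18.
Solve (2)·f(k+1) − (1)·f(k) = k**3 + 9*k**2 + 21*k + 18.
Bound: deg f ≤ 3.
Coefficient equations give f(k) = k**3 + 3*k**2 + 3*k + 4.
Then R = B(k−1)f/C = (k**3 + 3*k**2 + 3*k + 4)/((k + 6)*(k**2 + 3*k + 3)), so s_k = R(k)·t_k = 2**k*(k**3 + 3*k**2 + 3*k + 4).
Check: Δs_k = 2**k*(k**3 + 9*k**2 + 21*k + 18). ✓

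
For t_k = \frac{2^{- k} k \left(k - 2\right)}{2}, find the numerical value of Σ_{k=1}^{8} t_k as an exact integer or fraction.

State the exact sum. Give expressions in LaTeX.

Step 1: r(k) = (k**2 - 1)/(2*k*(k - 2)).
Take A(k)=1/2, B(k)=1, C(k)=k**2 - 2*k.
Set up (1/2)·f(k+1) − (1)·f(k) − (k**2 - 2*k) = 0.
Degrees (0,0,2) ⇒ d ≤ 2.
A polynomial solution: f(k) = -2*(k**2 + 1).
Get s_k = R·t_k = -(k**2 + 1)/2**k with R(k) = B(k−1)f(k)/C(k) = -2*(k**2 + 1)/(k*(k - 2)).
Check: Δs_k = k*(k - 2)/(2*2**k). ✓
Telescoping: Σ = s_(9) − s_(1) = -41/256 − (-1) = 215/256.

Σ = 215/256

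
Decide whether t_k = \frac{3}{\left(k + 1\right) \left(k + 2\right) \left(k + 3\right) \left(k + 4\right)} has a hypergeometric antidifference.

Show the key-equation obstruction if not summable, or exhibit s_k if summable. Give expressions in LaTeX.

Yes. s_k = \frac{k \left(k^{2} + 6 k + 11\right)}{6 \left(k + 1\right) \left(k + 2\right) \left(k + 3\right)}.

Step 1: r(k) = (k + 1)/(k + 5).
Take A(k)=k + 1, B(k)=k + 5, C(k)=1.
Need (k + 1)·f(k+1) − (k + 4)·f(k) = 1.
Bound: deg f ≤ 3.
A polynomial solution: f(k) = k*(k**2 + 6*k + 11)/18.
Then R = B(k−1)f/C = k*(k + 4)*(k**2 + 6*k + 11)/18, so s_k = R(k)·t_k = k*(k**2 + 6*k + 11)/(6*(k + 1)*(k + 2)*(k + 3)).
Δs = 3/(k**4 + 10*k**3 + 35*k**2 + 50*k + 24), as required.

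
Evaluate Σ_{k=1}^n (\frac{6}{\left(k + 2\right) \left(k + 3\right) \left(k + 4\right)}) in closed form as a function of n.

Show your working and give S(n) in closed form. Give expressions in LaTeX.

S(n) = \frac{n \left(n + 7\right)}{4 \left(n^{2} + 7 n + 12\right)}

The ratio is (k + 2)/(k + 5).
A = k + 2, B = k + 5, C = 1.
Solve (k + 2)·f(k+1) − (k + 4)·f(k) = 1.
d = 2 from the (1,1,0) case.
Match coefficients ⇒ f(k) = k*(k + 5)/12.
R(k) = B(k−1)·f(k)/C(k) = k*(k + 4)*(k + 5)/12; s_k = R·t_k = k*(k + 5)/(2*(k + 2)*(k + 3)).
Δs = 6/(k**3 + 9*k**2 + 26*k + 24), as required.
s_(n+1) = (n**2 + 7*n + 6)/(2*(n**2 + 7*n + 12)) and s_(1) = 1/4, so S(n) = n*(n + 7)/(4*(n**2 + 7*n + 12)).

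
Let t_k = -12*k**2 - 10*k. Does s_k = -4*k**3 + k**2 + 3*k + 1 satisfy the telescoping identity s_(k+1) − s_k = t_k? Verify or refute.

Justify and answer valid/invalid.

s_(k+1) = -4*k**3 - 11*k**2 - 7*k + 1
s_(k+1) − s_k = 2*k*(-6*k - 5)
(s_(k+1) − s_k) − t_k = 0

Valid: the claim telescopes to t_k.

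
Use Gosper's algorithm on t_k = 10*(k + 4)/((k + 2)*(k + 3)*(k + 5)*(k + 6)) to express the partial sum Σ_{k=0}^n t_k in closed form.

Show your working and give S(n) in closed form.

S(n) = (n**2 + 9*n + 8)/(2*(n**2 + 9*n + 18))

Step 1: r(k) = (k + 2)*(k + 5)**2/((k + 4)**2*(k + 7)).
Factor: A=k + 2; B=k + 7; C=k**2 + 8*k + 16.
Key eq: (k + 2)·f(k+1) = (k + 6)·f(k) + (k**2 + 8*k + 16).
From deg A=1, deg B=1, deg C=2: d=4.
Solve for f: f(k) = k*(k + 3)*(k + 4)*(k + 7)/20 (degree 4 ≤ 4).
Then R = B(k−1)f/C = k*(k + 3)*(k + 6)*(k + 7)/(20*(k + 4)), so s_k = R(k)·t_k = k*(k + 7)/(2*(k**2 + 7*k + 10)).
s_(k+1) − s_k = 10*(k + 4)/(k**4 + 16*k**3 + 91*k**2 + 216*k + 180) = t_k.
Σ_(k=0)^n t_k = s_(n+1) − s_(0) = ((n**2 + 9*n + 8)/(2*(n**2 + 9*n + 18))) − (0), i.e. (n**2 + 9*n + 8)/(2*(n**2 + 9*n + 18)).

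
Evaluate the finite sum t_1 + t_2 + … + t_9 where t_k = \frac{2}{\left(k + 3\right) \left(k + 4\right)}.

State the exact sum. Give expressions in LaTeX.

Σ = 9/26

r(k) = (k + 3)/(k + 5) after simplifying.
Factor: A=k + 3; B=k + 5; C=1.
f must satisfy (k + 3)·f(k+1) − (k + 4)·f(k) = 1.
Degrees (1,1,0) ⇒ d ≤ 1.
Solving with deg f ≤ 1: f(k) = k/3.
R(k) = B(k−1)·f(k)/C(k) = k*(k + 4)/3; s_k = R·t_k = 2*k/(3*(k + 3)).
Check: Δs_k = 2/(k**2 + 7*k + 12). ✓
Sum = s_(10) − s_(1); s_(10) = 20/39, s_(1) = 1/6 ⇒ 9/26.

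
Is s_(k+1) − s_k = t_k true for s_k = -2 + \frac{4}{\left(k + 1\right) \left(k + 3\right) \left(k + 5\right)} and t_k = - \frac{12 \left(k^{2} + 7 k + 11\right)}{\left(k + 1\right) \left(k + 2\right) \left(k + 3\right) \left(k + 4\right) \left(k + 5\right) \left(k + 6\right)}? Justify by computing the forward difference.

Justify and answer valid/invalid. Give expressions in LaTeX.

valid (s_(k+1) − s_k reduces to t_k)

s_(k+1) = -2 + 4/((k + 2)*(k + 4)*(k + 6))
s_(k+1) − s_k = 4/((k + 2)*(k + 4)*(k + 6)) - 4/((k + 1)*(k + 3)*(k + 5))
(s_(k+1) − s_k) − t_k = 0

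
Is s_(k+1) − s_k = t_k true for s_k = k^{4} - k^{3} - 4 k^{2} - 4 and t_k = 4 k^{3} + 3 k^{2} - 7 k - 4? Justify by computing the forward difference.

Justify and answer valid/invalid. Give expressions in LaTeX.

s_(k+1) = k**4 + 3*k**3 - k**2 - 7*k - 8
s_(k+1) − s_k = 4*k**3 + 3*k**2 - 7*k - 4
(s_(k+1) − s_k) − t_k = 0

Valid — Δs_k = t_k.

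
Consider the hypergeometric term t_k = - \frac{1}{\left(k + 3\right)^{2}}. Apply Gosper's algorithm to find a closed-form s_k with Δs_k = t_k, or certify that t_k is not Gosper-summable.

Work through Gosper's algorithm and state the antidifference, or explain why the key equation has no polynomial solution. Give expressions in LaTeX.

none — t_k is not Gosper-summable

Step 1: r(k) = (k + 3)**2/(k + 4)**2.
Gosper form: A/B · C(k+1)/C(k) with A=k**2 + 6*k + 9, B=k**2 + 8*k + 16, C=1.
Key eq: (k**2 + 6*k + 9)·f(k+1) = (k**2 + 6*k + 9)·f(k) + (1).
Bound: deg f ≤ 0.
Generic f = c0 gives residual -1; -1 = 0 cannot hold, so t_k is not Gosper-summable.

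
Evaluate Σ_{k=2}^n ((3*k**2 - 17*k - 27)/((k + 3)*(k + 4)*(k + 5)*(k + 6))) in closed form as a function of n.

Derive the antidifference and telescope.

t_(k+1)/t_k = (k + 3)*(17*k - 3*(k + 1)**2 + 44)/((k + 7)*(-3*k**2 + 17*k + 27)).
Take A(k)=k + 3, B(k)=k + 7, C(k)=k**2 - 17*k/3 - 9.
Key eq: (k + 3)·f(k+1) = (k + 6)·f(k) + (k**2 - 17*k/3 - 9).
d = 3 from the (1,1,2) case.
Solving with deg f ≤ 3: f(k) = -k*(k**2 + 57*k + 77)/45.
Certificate R = B(k−1)f/C = -k*(k + 6)*(k**2 + 57*k + 77)/(15*(3*k**2 - 17*k - 27)) gives s_k = k*(-k**2 - 57*k - 77)/(15*(k + 3)*(k + 4)*(k + 5)).
Check: Δs_k = (3*k**2 - 17*k - 27)/(k**4 + 18*k**3 + 119*k**2 + 342*k + 360). ✓
s_(n+1) = (-n**3 - 60*n**2 - 194*n - 135)/(15*(n**3 + 15*n**2 + 74*n + 120)) and s_(2) = -13/105, so S(n) = (2*n**3 - 75*n**2 - 132*n + 205)/(35*(n**3 + 15*n**2 + 74*n + 120)).

S(n) = (2*n**3 - 75*n**2 - 132*n + 205)/(35*(n**3 + 15*n**2 + 74*n + 120))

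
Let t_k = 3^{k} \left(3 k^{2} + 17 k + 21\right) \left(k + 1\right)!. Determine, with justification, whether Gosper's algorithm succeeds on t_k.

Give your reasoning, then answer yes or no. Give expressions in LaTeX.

Yes. s_k = 3^{k} \left(k + 3\right) \left(k + 1\right)!.

r(k) = 3*(3*k**3 + 29*k**2 + 87*k + 82)/(3*k**2 + 17*k + 21) after simplifying.
Gosper form: A/B · C(k+1)/C(k) with A=3*k + 6, B=1, C=k**2 + 17*k/3 + 7.
Need (3*k + 6)·f(k+1) − (1)·f(k) = k**2 + 17*k/3 + 7.
d = 1 from the (1,0,2) case.
Coefficient equations give f(k) = (k + 3)/3.
So s_k = (B(k−1)f/C)·t_k = ((k + 3)/(3*k**2 + 17*k + 21))·t_k = 3**k*(k + 3)*factorial(k + 1).
Δs = 3**k*(3*k**2 + 17*k + 21)*factorial(k + 1), as required.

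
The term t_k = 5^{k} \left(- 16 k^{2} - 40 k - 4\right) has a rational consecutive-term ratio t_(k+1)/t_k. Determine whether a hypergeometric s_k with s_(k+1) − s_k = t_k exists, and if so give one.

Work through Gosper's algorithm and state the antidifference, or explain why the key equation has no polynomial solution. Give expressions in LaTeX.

Ratio r(k) = 5*(4*k**2 + 18*k + 15)/(4*k**2 + 10*k + 1).
Gosper form: A/B · C(k+1)/C(k) with A=5, B=1, C=k**2 + 5*k/2 + 1/4.
f must satisfy (5)·f(k+1) − (1)·f(k) = k**2 + 5*k/2 + 1/4.
Bound: deg f ≤ 2.
Coefficient equations give f(k) = (k - 1)*(k + 1)/4.
So s_k = (B(k−1)f/C)·t_k = ((k - 1)*(k + 1)/(4*k**2 + 10*k + 1))·t_k = 4*5**k*(1 - k**2).
Δs = 4*5**k*(k**2 - 5*(k + 1)**2 + 4), as required.

s_k = 4 \cdot 5^{k} \left(1 - k^{2}\right)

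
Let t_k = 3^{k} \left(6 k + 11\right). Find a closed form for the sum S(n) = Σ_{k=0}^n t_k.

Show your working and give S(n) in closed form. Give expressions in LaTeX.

S(n) = 9 \cdot 3^{n} n + 12 \cdot 3^{n} - 1

Step 1: r(k) = 3*(6*k + 17)/(6*k + 11).
Take A(k)=3, B(k)=1, C(k)=k + 11/6.
Need (3)·f(k+1) − (1)·f(k) = k + 11/6.
Bound: deg f ≤ 1.
Coefficient equations give f(k) = (3*k + 1)/6.
Get s_k = R·t_k = 3**k*(3*k + 1) with R(k) = B(k−1)f(k)/C(k) = (3*k + 1)/(6*k + 11).
Verify: 3**k*(6*k + 11) matches t_k.
Evaluate: s_(n+1) = 3**(n + 1)*(3*n + 4); subtract s_(0) = 1 ⇒ S(n) = 9*3**n*n + 12*3**n - 1.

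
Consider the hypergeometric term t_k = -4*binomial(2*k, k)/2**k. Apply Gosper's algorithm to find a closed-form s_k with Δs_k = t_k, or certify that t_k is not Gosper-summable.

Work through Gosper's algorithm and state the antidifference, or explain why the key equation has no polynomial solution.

Step 1: r(k) = (2*k + 1)/(k + 1).
A = 2*k + 1, B = k + 1, C = 1.
Set up (2*k + 1)·f(k+1) − (k)·f(k) − (1) = 0.
deg f ≤ -1 (via 1,1,0).
Bound -1 < 0, so the key equation has no polynomial solution.

none (Gosper's algorithm certifies no s_k)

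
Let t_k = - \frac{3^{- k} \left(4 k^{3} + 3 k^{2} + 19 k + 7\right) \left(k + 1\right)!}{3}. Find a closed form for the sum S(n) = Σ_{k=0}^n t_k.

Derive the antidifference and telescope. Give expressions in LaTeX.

S(n) = - 3^{- n - 1} \left(3^{n + 1} + 4 n^{4} n! + 19 n^{3} n! + 31 n^{2} n! + 20 n n! + 4 n!\right)

Compute t_(k+1)/t_k: get (4*k**4 + 23*k**3 + 67*k**2 + 107*k + 66)/(3*(4*k**3 + 3*k**2 + 19*k + 7)).
Take A(k)=k/3 + 2/3, B(k)=1, C(k)=k**3 + 3*k**2/4 + 19*k/4 + 7/4.
f must satisfy (k/3 + 2/3)·f(k+1) − (1)·f(k) = k**3 + 3*k**2/4 + 19*k/4 + 7/4.
From deg A=1, deg B=0, deg C=3: d=2.
Solving with deg f ≤ 2: f(k) = 3*(4*k**2 - k - 1)/4.
Get s_k = R·t_k = (-4*k**2 + k + 1)*factorial(k + 1)/3**k with R(k) = B(k−1)f(k)/C(k) = 3*(4*k**2 - k - 1)/(4*k**3 + 3*k**2 + 19*k + 7).
Check: Δs_k = -(4*k**3 + 3*k**2 + 19*k + 7)*factorial(k + 1)/(3*3**k). ✓
Telescope: S(n) = s_(n+1) − s_(0) = -3**(-n - 1)*(4*n**2 + 7*n + 2)*factorial(n + 2) − (1) = -3**(-n - 1)*(3**(n + 1) + 4*n**4*factorial(n) + 19*n**3*factorial(n) + 31*n**2*factorial(n) + 20*n*factorial(n) + 4*factorial(n)).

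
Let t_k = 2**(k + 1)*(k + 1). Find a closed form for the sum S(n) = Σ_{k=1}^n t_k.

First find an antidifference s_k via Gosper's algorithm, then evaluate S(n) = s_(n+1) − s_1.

S(n) = 2**(n + 2)*n

t_(k+1)/t_k = 2*(k + 2)/(k + 1).
So A=2 and B=1, with C=k + 1.
f must satisfy (2)·f(k+1) − (1)·f(k) = k + 1.
deg f ≤ 1 (via 0,0,1).
Match coefficients ⇒ f(k) = k - 1.
So s_k = (B(k−1)f/C)·t_k = ((k - 1)/(k + 1))·t_k = 2**(k + 1)*(k - 1).
Verify: 2**(k + 1)*(k + 1) matches t_k.
Σ_(k=1)^n t_k = s_(n+1) − s_(1) = (2**(n + 2)*n) − (0), i.e. 2**(n + 2)*n.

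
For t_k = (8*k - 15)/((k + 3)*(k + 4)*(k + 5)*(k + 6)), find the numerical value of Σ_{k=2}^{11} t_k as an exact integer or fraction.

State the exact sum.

Σ = 89/4080

Ratio r(k) = (k + 3)*(8*k - 7)/((k + 7)*(8*k - 15)).
A = k + 3, B = k + 7, C = k - 15/8.
Solve (k + 3)·f(k+1) − (k + 6)·f(k) = k - 15/8.
Bound: deg f ≤ 3.
A polynomial solution: f(k) = -k*(k**2 + 12*k + 287)/480.
Then R = B(k−1)f/C = -k*(k + 6)*(k**2 + 12*k + 287)/(60*(8*k - 15)), so s_k = R(k)·t_k = k*(-k**2 - 12*k - 287)/(60*(k + 3)*(k + 4)*(k + 5)).
Check: Δs_k = (8*k - 15)/(k**4 + 18*k**3 + 119*k**2 + 342*k + 360). ✓
Σ_(k=2)^(11) t_k = s_(12) − s_(2) = -23/816 − (-1/20) = 89/4080.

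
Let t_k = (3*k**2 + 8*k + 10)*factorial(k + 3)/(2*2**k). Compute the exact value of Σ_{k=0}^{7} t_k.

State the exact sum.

Σ = 3586281

Compute t_(k+1)/t_k: get (k + 4)*(8*k + 3*(k + 1)**2 + 18)/(2*(3*k**2 + 8*k + 10)).
So A=k/2 + 2 and B=1, with C=k**2 + 8*k/3 + 10/3.
Key eq: (k/2 + 2)·f(k+1) = (1)·f(k) + (k**2 + 8*k/3 + 10/3).
Bound: deg f ≤ 1.
Solving with deg f ≤ 1: f(k) = 2*(3*k - 1)/3.
R(k) = B(k−1)·f(k)/C(k) = 2*(3*k - 1)/(3*k**2 + 8*k + 10); s_k = R·t_k = (3*k - 1)*factorial(k + 3)/2**k.
Verify: (3*k**2 + 8*k + 10)*factorial(k + 3)/(2*2**k) matches t_k.
Telescoping: Σ = s_(8) − s_(0) = 3586275 − (-6) = 3586281.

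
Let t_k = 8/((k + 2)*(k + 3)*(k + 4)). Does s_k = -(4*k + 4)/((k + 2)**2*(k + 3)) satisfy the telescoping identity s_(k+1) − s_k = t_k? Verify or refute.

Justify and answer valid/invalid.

Invalid: residual 4*(-3*k - 8)/(k**5 + 14*k**4 + 77*k**3 + 208*k**2 + 276*k + 144) ≠ 0.

s_(k+1) = 4*(-k - 2)/((k + 3)**2*(k + 4))
s_(k+1) − s_k = 4*(2*k**2 + 7*k + 4)/(k**5 + 14*k**4 + 77*k**3 + 208*k**2 + 276*k + 144)
(s_(k+1) − s_k) − t_k = 4*(-3*k - 8)/(k**5 + 14*k**4 + 77*k**3 + 208*k**2 + 276*k + 144)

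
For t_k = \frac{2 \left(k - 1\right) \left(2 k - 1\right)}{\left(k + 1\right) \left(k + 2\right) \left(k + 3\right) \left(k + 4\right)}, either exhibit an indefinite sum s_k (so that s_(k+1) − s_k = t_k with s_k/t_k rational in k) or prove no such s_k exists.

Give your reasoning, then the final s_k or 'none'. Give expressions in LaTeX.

The ratio is k*(k + 1)*(2*k + 1)/((k - 1)*(k + 5)*(2*k - 1)).
Take A(k)=k + 1, B(k)=k + 5, C(k)=k**2 - 3*k/2 + 1/2.
f must satisfy (k + 1)·f(k+1) − (k + 4)·f(k) = k**2 - 3*k/2 + 1/2.
d = 3 from the (1,1,2) case.
Solve for f: f(k) = k*(k**2 - 2*k + 5)/8 (degree 3 ≤ 3).
R(k) = B(k−1)·f(k)/C(k) = k*(k + 4)*(k**2 - 2*k + 5)/(4*(k - 1)*(2*k - 1)); s_k = R·t_k = k*(k**2 - 2*k + 5)/(2*(k**3 + 6*k**2 + 11*k + 6)).
s_(k+1) − s_k = 2*(2*k**2 - 3*k + 1)/(k**4 + 10*k**3 + 35*k**2 + 50*k + 24) = t_k.

s_k = \frac{k \left(k^{2} - 2 k + 5\right)}{2 \left(k^{3} + 6 k^{2} + 11 k + 6\right)}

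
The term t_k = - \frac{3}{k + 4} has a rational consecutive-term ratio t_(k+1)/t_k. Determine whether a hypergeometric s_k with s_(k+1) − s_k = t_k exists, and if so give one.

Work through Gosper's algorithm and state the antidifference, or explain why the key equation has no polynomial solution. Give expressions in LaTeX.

Ratio r(k) = (k + 4)/(k + 5).
A = k + 4, B = k + 5, C = 1.
Solve (k + 4)·f(k+1) − (k + 4)·f(k) = 1.
Degrees (1,1,0) ⇒ d ≤ 0.
Generic f = c0 gives residual -1; -1 = 0 cannot hold, so t_k is not Gosper-summable.

none — t_k is not Gosper-summable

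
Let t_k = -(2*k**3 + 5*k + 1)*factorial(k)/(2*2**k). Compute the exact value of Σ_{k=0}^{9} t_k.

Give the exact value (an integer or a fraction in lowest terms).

Step 1: r(k) = (k + 1)*(5*k + 2*(k + 1)**3 + 6)/(2*(2*k**3 + 5*k + 1)).
Factor: A=k/2 + 1/2; B=1; C=k**3 + 5*k/2 + 1/2.
f must satisfy (k/2 + 1/2)·f(k+1) − (1)·f(k) = k**3 + 5*k/2 + 1/2.
deg f ≤ 2 (via 1,0,3).
Match coefficients ⇒ f(k) = 2*k**2 - 2*k - 1.
So s_k = (B(k−1)f/C)·t_k = (2*(2*k**2 - 2*k - 1)/(2*k**3 + 5*k + 1))·t_k = (-2*k**2 + 2*k + 1)*factorial(k)/2**k.
s_(k+1) − s_k = -(2*k**3 + 5*k + 1)*factorial(k)/(2*2**k) = t_k.
Evaluate s at k=10 and k=0: -2537325/4 and 1; difference -2537329/4.

Σ = -2537329/4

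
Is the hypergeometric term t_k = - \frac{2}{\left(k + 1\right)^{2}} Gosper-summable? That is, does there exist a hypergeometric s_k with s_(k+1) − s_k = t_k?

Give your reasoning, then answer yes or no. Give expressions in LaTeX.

No — key equation has no polynomial f.

Compute t_(k+1)/t_k: get (k + 1)**2/(k + 2)**2.
Gosper form: A/B · C(k+1)/C(k) with A=k**2 + 2*k + 1, B=k**2 + 4*k + 4, C=1.
f must satisfy (k**2 + 2*k + 1)·f(k+1) − (k**2 + 2*k + 1)·f(k) = 1.
d = 0 from the (2,2,0) case.
f = c0 ⇒ A·f(k+1) − B(k−1)·f(k) − C = -1. The system {-1 = 0} is inconsistent; no antidifference.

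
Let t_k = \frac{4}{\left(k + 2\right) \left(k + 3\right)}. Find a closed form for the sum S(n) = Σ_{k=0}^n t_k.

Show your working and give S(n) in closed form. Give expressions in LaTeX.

S(n) = \frac{2 \left(n + 1\right)}{n + 3}

r(k) = (k + 2)/(k + 4) after simplifying.
So A=k + 2 and B=k + 4, with C=1.
f must satisfy (k + 2)·f(k+1) − (k + 3)·f(k) = 1.
From deg A=1, deg B=1, deg C=0: d=1.
A polynomial solution: f(k) = k/2.
Certificate R = B(k−1)f/C = k*(k + 3)/2 gives s_k = 2*k/(k + 2).
s_(k+1) − s_k = 4/(k**2 + 5*k + 6) = t_k.
Evaluate: s_(n+1) = 2*(n + 1)/(n + 3); subtract s_(0) = 0 ⇒ S(n) = 2*(n + 1)/(n + 3).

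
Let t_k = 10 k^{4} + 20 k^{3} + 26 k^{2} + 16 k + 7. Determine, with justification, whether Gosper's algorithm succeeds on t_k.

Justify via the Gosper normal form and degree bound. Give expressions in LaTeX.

Yes. s_k = k \left(2 k^{4} + 2 k^{2} + 3\right).

Step 1: r(k) = (10*k**4 + 60*k**3 + 146*k**2 + 168*k + 79)/(10*k**4 + 20*k**3 + 26*k**2 + 16*k + 7).
Take A(k)=1, B(k)=1, C(k)=k**4 + 2*k**3 + 13*k**2/5 + 8*k/5 + 7/10.
Need (1)·f(k+1) − (1)·f(k) = k**4 + 2*k**3 + 13*k**2/5 + 8*k/5 + 7/10.
deg f ≤ 5 (via 0,0,4).
Coefficient equations give f(k) = k*(2*k**4 + 2*k**2 + 3)/10.
Get s_k = R·t_k = k*(2*k**4 + 2*k**2 + 3) with R(k) = B(k−1)f(k)/C(k) = k*(2*k**4 + 2*k**2 + 3)/(10*k**4 + 20*k**3 + 26*k**2 + 16*k + 7).
s_(k+1) − s_k = 10*k**4 + 20*k**3 + 26*k**2 + 16*k + 7 = t_k.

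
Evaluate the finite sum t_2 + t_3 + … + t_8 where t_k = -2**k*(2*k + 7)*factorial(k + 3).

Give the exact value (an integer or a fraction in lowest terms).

Σ = -245248818720

The ratio is 2*(k + 4)*(2*k + 9)/(2*k + 7).
Gosper form: A/B · C(k+1)/C(k) with A=2*k + 8, B=1, C=k + 7/2.
f must satisfy (2*k + 8)·f(k+1) − (1)·f(k) = k + 7/2.
d = 0 from the (1,0,1) case.
Coefficient equations give f(k) = 1/2.
So s_k = (B(k−1)f/C)·t_k = (1/(2*k + 7))·t_k = -2**k*factorial(k + 3).
Verify: -2**k*(2*k + 7)*factorial(k + 3) matches t_k.
Σ_(k=2)^(8) t_k = s_(9) − s_(2) = -245248819200 − (-480) = -245248818720.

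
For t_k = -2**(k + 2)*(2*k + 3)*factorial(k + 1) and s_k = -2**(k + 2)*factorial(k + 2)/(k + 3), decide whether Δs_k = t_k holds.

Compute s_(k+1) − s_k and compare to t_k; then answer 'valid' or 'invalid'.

s_(k+1) = -2**(k + 3)*factorial(k + 3)/(k + 4)
s_(k+1) − s_k = -2**(k + 2)*(k + 2)*(2*k + 7)*factorial(k + 2)/((k + 3)*(k + 4))
(s_(k+1) − s_k) − t_k = 2**(k + 2)*(2*k**2 + 9*k + 8)*factorial(k + 1)/((k + 3)*(k + 4))

Invalid: residual 2**(k + 2)*(2*k**2 + 9*k + 8)*factorial(k + 1)/((k + 3)*(k + 4)) ≠ 0.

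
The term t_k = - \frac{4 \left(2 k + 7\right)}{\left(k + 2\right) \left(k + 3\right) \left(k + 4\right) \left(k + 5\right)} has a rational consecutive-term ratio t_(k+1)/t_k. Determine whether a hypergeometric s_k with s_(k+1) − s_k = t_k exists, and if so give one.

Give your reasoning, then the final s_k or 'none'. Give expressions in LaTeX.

s_k = \frac{k \left(- k - 6\right)}{2 \left(k^{2} + 6 k + 8\right)}

r(k) = (k + 2)*(2*k + 9)/((k + 6)*(2*k + 7)) after simplifying.
So A=k + 2 and B=k + 6, with C=k + 7/2.
Set up (k + 2)·f(k+1) − (k + 5)·f(k) − (k + 7/2) = 0.
d = 3 from the (1,1,1) case.
Solving with deg f ≤ 3: f(k) = k*(k + 3)*(k + 6)/16.
Then R = B(k−1)f/C = k*(k + 3)*(k + 5)*(k + 6)/(8*(2*k + 7)), so s_k = R(k)·t_k = k*(-k - 6)/(2*(k**2 + 6*k + 8)).
Check: Δs_k = 4*(-2*k - 7)/(k**4 + 14*k**3 + 71*k**2 + 154*k + 120). ✓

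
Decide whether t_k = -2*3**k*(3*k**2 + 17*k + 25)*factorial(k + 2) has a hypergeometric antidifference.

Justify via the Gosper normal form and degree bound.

Yes. s_k = -2*3**k*(k + 2)*factorial(k + 2).

Step 1: r(k) = 3*(3*k**3 + 32*k**2 + 114*k + 135)/(3*k**2 + 17*k + 25).
So A=3*k + 9 and B=1, with C=k**2 + 17*k/3 + 25/3.
Set up (3*k + 9)·f(k+1) − (1)·f(k) − (k**2 + 17*k/3 + 25/3) = 0.
Bound: deg f ≤ 1.
Match coefficients ⇒ f(k) = (k + 2)/3.
R(k) = B(k−1)·f(k)/C(k) = (k + 2)/(3*k**2 + 17*k + 25); s_k = R·t_k = -2*3**k*(k + 2)*factorial(k + 2).
Δs = -2*3**k*(3*k**2 + 17*k + 25)*factorial(k + 2), as required.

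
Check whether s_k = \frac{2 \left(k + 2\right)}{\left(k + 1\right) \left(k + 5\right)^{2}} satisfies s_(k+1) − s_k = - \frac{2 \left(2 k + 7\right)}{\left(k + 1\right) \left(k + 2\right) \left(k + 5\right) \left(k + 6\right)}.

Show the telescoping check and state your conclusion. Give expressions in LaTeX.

Invalid: residual \frac{6 \left(3 k^{2} + 25 k + 47\right)}{k^{6} + 25 k^{5} + 249 k^{4} + 1247 k^{3} + 3242 k^{2} + 4020 k + 1800} ≠ 0.

s_(k+1) = 2*(k + 3)/((k + 2)*(k + 6)**2)
s_(k+1) − s_k = 2*((k + 1)*(k + 3)*(k + 5)**2 - (k + 2)**2*(k + 6)**2)/((k + 1)*(k + 2)*(k + 5)**2*(k + 6)**2)
(s_(k+1) − s_k) − t_k = 6*(3*k**2 + 25*k + 47)/(k**6 + 25*k**5 + 249*k**4 + 1247*k**3 + 3242*k**2 + 4020*k + 1800)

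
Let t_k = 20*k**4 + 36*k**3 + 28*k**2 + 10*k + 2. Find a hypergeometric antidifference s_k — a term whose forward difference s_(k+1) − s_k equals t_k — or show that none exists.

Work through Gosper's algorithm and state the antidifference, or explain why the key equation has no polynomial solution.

Step 1: r(k) = (10*k**4 + 58*k**3 + 128*k**2 + 127*k + 48)/(10*k**4 + 18*k**3 + 14*k**2 + 5*k + 1).
So A=1 and B=1, with C=k**4 + 9*k**3/5 + 7*k**2/5 + k/2 + 1/10.
Solve (1)·f(k+1) − (1)·f(k) = k**4 + 9*k**3/5 + 7*k**2/5 + k/2 + 1/10.
From deg A=0, deg B=0, deg C=4: d=5.
A polynomial solution: f(k) = k*(4*k**4 - k**3 - 2*k**2 + 1)/20.
Get s_k = R·t_k = 4*k**5 - k**4 - 2*k**3 + k with R(k) = B(k−1)f(k)/C(k) = k*(4*k**4 - k**3 - 2*k**2 + 1)/(2*(10*k**4 + 18*k**3 + 14*k**2 + 5*k + 1)).
Check: Δs_k = 20*k**4 + 36*k**3 + 28*k**2 + 10*k + 2. ✓

s_k = 4*k**5 - k**4 - 2*k**3 + k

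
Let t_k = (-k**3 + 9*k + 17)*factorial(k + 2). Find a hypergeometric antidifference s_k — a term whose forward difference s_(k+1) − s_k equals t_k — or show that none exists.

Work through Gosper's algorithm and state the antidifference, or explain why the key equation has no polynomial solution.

r(k) = (k + 3)*(9*k - (k + 1)**3 + 26)/(-k**3 + 9*k + 17) after simplifying.
Gosper form: A/B · C(k+1)/C(k) with A=k + 3, B=1, C=k**3 - 9*k - 17.
Key eq: (k + 3)·f(k+1) = (1)·f(k) + (k**3 - 9*k - 17).
Bound: deg f ≤ 2.
Solve for f: f(k) = k**2 - 4*k - 4 (degree 2 ≤ 2).
So s_k = (B(k−1)f/C)·t_k = ((k**2 - 4*k - 4)/(k**3 - 9*k - 17))·t_k = (-k**2 + 4*k + 4)*factorial(k + 2).
Δs = (-k**3 + 9*k + 17)*factorial(k + 2), as required.

s_k = (-k**2 + 4*k + 4)*factorial(k + 2)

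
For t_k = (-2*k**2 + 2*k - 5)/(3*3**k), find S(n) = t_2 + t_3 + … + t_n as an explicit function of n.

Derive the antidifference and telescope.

S(n) = 3**(-n - 2)*(-7*3**n + 3*n**2 + 6*n + 12)

Step 1: r(k) = (2*k**2 + 2*k + 5)/(3*(2*k**2 - 2*k + 5)).
So A=1/3 and B=1, with C=k**2 - k + 5/2.
Solve (1/3)·f(k+1) − (1)·f(k) = k**2 - k + 5/2.
From deg A=0, deg B=0, deg C=2: d=2.
Coefficient equations give f(k) = -3*(k**2 + 3)/2.
Get s_k = R·t_k = (k**2 + 3)/3**k with R(k) = B(k−1)f(k)/C(k) = -3*(k**2 + 3)/(2*k**2 - 2*k + 5).
Verify: (-2*k**2 + 2*k - 5)/(3*3**k) matches t_k.
Telescope: S(n) = s_(n+1) − s_(2) = 3**(-n - 1)*(n**2 + 2*n + 4) − (7/9) = 3**(-n - 2)*(-7*3**n + 3*n**2 + 6*n + 12).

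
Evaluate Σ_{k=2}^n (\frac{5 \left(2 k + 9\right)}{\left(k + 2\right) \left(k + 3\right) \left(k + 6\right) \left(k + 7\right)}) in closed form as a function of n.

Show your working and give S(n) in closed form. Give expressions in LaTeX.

S(n) = \frac{5 \left(n^{2} + 10 n - 11\right)}{32 \left(n^{2} + 10 n + 21\right)}

Step 1: r(k) = (k + 2)*(k + 6)*(2*k + 11)/((k + 4)*(k + 8)*(2*k + 9)).
A = k + 2, B = k + 8, C = k**3 + 27*k**2/2 + 121*k/2 + 90.
Need (k + 2)·f(k+1) − (k + 7)·f(k) = k**3 + 27*k**2/2 + 121*k/2 + 90.
d = 5 from the (1,1,3) case.
A polynomial solution: f(k) = k*(k + 3)*(k + 4)*(k + 5)*(k + 8)/24.
So s_k = (B(k−1)f/C)·t_k = (k*(k + 3)*(k + 7)*(k + 8)/(12*(2*k + 9)))·t_k = 5*k*(k + 8)/(12*(k**2 + 8*k + 12)).
s_(k+1) − s_k = 5*(2*k + 9)/(k**4 + 18*k**3 + 113*k**2 + 288*k + 252) = t_k.
Σ_(k=2)^n t_k = s_(n+1) − s_(2) = (5*(n**2 + 10*n + 9)/(12*(n**2 + 10*n + 21))) − (25/96), i.e. 5*(n**2 + 10*n - 11)/(32*(n**2 + 10*n + 21)).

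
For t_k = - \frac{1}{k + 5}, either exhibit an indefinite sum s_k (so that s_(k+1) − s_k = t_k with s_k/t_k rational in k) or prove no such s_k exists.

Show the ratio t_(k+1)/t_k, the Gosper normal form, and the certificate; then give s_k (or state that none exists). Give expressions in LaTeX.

not Gosper-summable; s_k does not exist

Compute t_(k+1)/t_k: get (k + 5)/(k + 6).
Take A(k)=k + 5, B(k)=k + 6, C(k)=1.
Set up (k + 5)·f(k+1) − (k + 5)·f(k) − (1) = 0.
deg f ≤ 0 (via 1,1,0).
Write f(k) = c0. Then LHS − RHS = -1, requiring -1 = 0: contradictory. No certificate.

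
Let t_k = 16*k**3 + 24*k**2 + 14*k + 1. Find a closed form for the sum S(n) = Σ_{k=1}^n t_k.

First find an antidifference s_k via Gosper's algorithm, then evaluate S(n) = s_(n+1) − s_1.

S(n) = n*(4*n**3 + 16*n**2 + 23*n + 12)

Ratio r(k) = (16*k**3 + 72*k**2 + 110*k + 55)/(16*k**3 + 24*k**2 + 14*k + 1).
Gosper form: A/B · C(k+1)/C(k) with A=1, B=1, C=k**3 + 3*k**2/2 + 7*k/8 + 1/16.
Need (1)·f(k+1) − (1)·f(k) = k**3 + 3*k**2/2 + 7*k/8 + 1/16.
Degrees (0,0,3) ⇒ d ≤ 4.
A polynomial solution: f(k) = k*(4*k**3 - k - 2)/16.
Then R = B(k−1)f/C = k*(4*k**3 - k - 2)/(16*k**3 + 24*k**2 + 14*k + 1), so s_k = R(k)·t_k = k*(4*k**3 - k - 2).
Check: Δs_k = 16*k**3 + 24*k**2 + 14*k + 1. ✓
Telescope: S(n) = s_(n+1) − s_(1) = 4*n**4 + 16*n**3 + 23*n**2 + 12*n + 1 − (1) = n*(4*n**3 + 16*n**2 + 23*n + 12).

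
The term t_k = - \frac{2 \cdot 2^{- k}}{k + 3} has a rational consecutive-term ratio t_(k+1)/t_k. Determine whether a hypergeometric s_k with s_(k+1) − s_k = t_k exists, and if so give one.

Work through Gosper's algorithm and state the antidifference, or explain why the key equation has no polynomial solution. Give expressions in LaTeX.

no hypergeometric antidifference exists

Compute t_(k+1)/t_k: get (k + 3)/(2*(k + 4)).
A = k/2 + 3/2, B = k + 4, C = 1.
Key eq: (k/2 + 3/2)·f(k+1) = (k + 3)·f(k) + (1).
Degrees (1,1,0) ⇒ d ≤ -1.
Negative degree bound (-1): no f exists, t_k not Gosper-summable.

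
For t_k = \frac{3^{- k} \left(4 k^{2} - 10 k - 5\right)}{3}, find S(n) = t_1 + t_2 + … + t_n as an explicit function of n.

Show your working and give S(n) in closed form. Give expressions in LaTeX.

S(n) = 3^{- n - 1} \left(- 4 \cdot 3^{n} - 2 n^{2} - n + 4\right)

The ratio is (4*k**2 - 2*k - 11)/(3*(4*k**2 - 10*k - 5)).
Factor: A=1/3; B=1; C=k**2 - 5*k/2 - 5/4.
Solve (1/3)·f(k+1) − (1)·f(k) = k**2 - 5*k/2 - 5/4.
Bound: deg f ≤ 2.
Coefficient equations give f(k) = -3*(2*k**2 - 3*k - 3)/4.
So s_k = (B(k−1)f/C)·t_k = (-3*(2*k**2 - 3*k - 3)/(4*k**2 - 10*k - 5))·t_k = (-2*k**2 + 3*k + 3)/3**k.
s_(k+1) − s_k = (4*k**2 - 10*k - 5)/(3*3**k) = t_k.
s_(n+1) = 3**(-n - 1)*(-2*n**2 - n + 4) and s_(1) = 4/3, so S(n) = 3**(-n - 1)*(-4*3**n - 2*n**2 - n + 4).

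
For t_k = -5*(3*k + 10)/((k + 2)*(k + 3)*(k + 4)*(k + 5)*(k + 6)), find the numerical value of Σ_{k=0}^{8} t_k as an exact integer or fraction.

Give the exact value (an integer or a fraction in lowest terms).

t_(k+1)/t_k = (k + 2)*(3*k + 13)/((k + 7)*(3*k + 10)).
Gosper form: A/B · C(k+1)/C(k) with A=k + 2, B=k + 7, C=k + 10/3.
Set up (k + 2)·f(k+1) − (k + 6)·f(k) − (k + 10/3) = 0.
deg f ≤ 4 (via 1,1,1).
Match coefficients ⇒ f(k) = k*(k + 3)*(k**2 + 11*k + 38)/120.
R(k) = B(k−1)·f(k)/C(k) = k*(k + 3)*(k + 6)*(k**2 + 11*k + 38)/(40*(3*k + 10)); s_k = R·t_k = k*(-k**2 - 11*k - 38)/(8*(k**3 + 11*k**2 + 38*k + 40)).
s_(k+1) − s_k = 5*(-3*k - 10)/(k**5 + 20*k**4 + 155*k**3 + 580*k**2 + 1044*k + 720) = t_k.
Telescoping: Σ = s_(9) − s_(0) = -981/8008 − (0) = -981/8008.

Σ = -981/8008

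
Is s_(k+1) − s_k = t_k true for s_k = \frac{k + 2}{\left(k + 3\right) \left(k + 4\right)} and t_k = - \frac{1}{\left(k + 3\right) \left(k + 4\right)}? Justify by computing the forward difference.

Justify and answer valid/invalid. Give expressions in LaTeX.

Invalid: residual \frac{4}{k^{3} + 12 k^{2} + 47 k + 60} ≠ 0.

s_(k+1) = (k + 3)/((k + 4)*(k + 5))
s_(k+1) − s_k = (-k - 1)/(k**3 + 12*k**2 + 47*k + 60)
(s_(k+1) − s_k) − t_k = 4/(k**3 + 12*k**2 + 47*k + 60)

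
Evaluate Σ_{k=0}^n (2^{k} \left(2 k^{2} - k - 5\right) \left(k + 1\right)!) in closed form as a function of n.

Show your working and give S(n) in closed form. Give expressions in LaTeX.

Compute t_(k+1)/t_k: get 2*(k + 2)*(k - 2*(k + 1)**2 + 6)/(-2*k**2 + k + 5).
A = 2*k + 4, B = 1, C = k**2 - k/2 - 5/2.
f must satisfy (2*k + 4)·f(k+1) − (1)·f(k) = k**2 - k/2 - 5/2.
Bound: deg f ≤ 1.
A polynomial solution: f(k) = (k - 3)/2.
So s_k = (B(k−1)f/C)·t_k = ((k - 3)/(2*k**2 - k - 5))·t_k = 2**k*(k - 3)*factorial(k + 1).
Δs = 2**k*(2*k**2 - k - 5)*factorial(k + 1), as required.
Evaluate: s_(n+1) = 2**(n + 1)*(n - 2)*factorial(n + 2); subtract s_(0) = -3 ⇒ S(n) = 2*2**n*n*factorial(n + 2) - 4*2**n*factorial(n + 2) + 3.

S(n) = 2 \cdot 2^{n} n \left(n + 2\right)! - 4 \cdot 2^{n} \left(n + 2\right)! + 3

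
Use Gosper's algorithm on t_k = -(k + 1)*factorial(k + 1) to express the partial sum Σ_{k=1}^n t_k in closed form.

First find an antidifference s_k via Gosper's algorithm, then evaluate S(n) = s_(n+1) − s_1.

S(n) = 2 - factorial(n + 2)

Ratio r(k) = (k + 2)**2/(k + 1).
Factor: A=k + 2; B=1; C=k + 1.
Set up (k + 2)·f(k+1) − (1)·f(k) − (k + 1) = 0.
From deg A=1, deg B=0, deg C=1: d=0.
Solve for f: f(k) = 1 (degree 0 ≤ 0).
Get s_k = R·t_k = -factorial(k + 1) with R(k) = B(k−1)f(k)/C(k) = 1/(k + 1).
Check: Δs_k = -(k + 1)*factorial(k + 1). ✓
Σ_(k=1)^n t_k = s_(n+1) − s_(1) = (-factorial(n + 2)) − (-2), i.e. 2 - factorial(n + 2).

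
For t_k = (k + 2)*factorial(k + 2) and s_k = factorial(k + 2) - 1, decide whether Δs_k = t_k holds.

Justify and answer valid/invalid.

Valid: the claim telescopes to t_k.

s_(k+1) = factorial(k + 3) - 1
s_(k+1) − s_k = (k + 2)*factorial(k + 2)
(s_(k+1) − s_k) − t_k = 0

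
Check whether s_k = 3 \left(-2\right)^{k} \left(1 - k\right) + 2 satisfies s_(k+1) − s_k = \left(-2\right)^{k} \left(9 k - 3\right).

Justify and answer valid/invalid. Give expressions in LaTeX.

valid (s_(k+1) − s_k reduces to t_k)

s_(k+1) = 6*(-2)**k*k + 2
s_(k+1) − s_k = (-2)**k*(9*k - 3)
(s_(k+1) − s_k) − t_k = 0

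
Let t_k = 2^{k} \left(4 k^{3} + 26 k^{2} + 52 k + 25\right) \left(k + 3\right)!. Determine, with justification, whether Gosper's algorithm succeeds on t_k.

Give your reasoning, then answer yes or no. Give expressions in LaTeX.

Compute t_(k+1)/t_k: get 2*(4*k**4 + 54*k**3 + 268*k**2 + 571*k + 428)/(4*k**3 + 26*k**2 + 52*k + 25).
A = 2*k + 8, B = 1, C = k**3 + 13*k**2/2 + 13*k + 25/4.
Need (2*k + 8)·f(k+1) − (1)·f(k) = k**3 + 13*k**2/2 + 13*k + 25/4.
Degrees (1,0,3) ⇒ d ≤ 2.
Solve for f: f(k) = (2*k**2 + 2*k - 1)/4 (degree 2 ≤ 2).
So s_k = (B(k−1)f/C)·t_k = ((2*k**2 + 2*k - 1)/(4*k**3 + 26*k**2 + 52*k + 25))·t_k = 2**k*(2*k**2 + 2*k - 1)*factorial(k + 3).
Δs = 2**k*(4*k**3 + 26*k**2 + 52*k + 25)*factorial(k + 3), as required.

Yes. s_k = 2^{k} \left(2 k^{2} + 2 k - 1\right) \left(k + 3\right)!.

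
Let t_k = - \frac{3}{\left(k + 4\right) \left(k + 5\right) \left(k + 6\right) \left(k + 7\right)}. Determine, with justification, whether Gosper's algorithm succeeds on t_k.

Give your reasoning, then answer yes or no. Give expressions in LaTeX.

The ratio is (k + 4)/(k + 8).
So A=k + 4 and B=k + 8, with C=1.
Key eq: (k + 4)·f(k+1) = (k + 7)·f(k) + (1).
deg f ≤ 3 (via 1,1,0).
Solving with deg f ≤ 3: f(k) = k*(k**2 + 15*k + 74)/360.
So s_k = (B(k−1)f/C)·t_k = (k*(k + 7)*(k**2 + 15*k + 74)/360)·t_k = k*(-k**2 - 15*k - 74)/(120*(k + 4)*(k + 5)*(k + 6)).
Δs = -3/(k**4 + 22*k**3 + 179*k**2 + 638*k + 840), as required.

Yes. s_k = \frac{k \left(- k^{2} - 15 k - 74\right)}{120 \left(k + 4\right) \left(k + 5\right) \left(k + 6\right)}.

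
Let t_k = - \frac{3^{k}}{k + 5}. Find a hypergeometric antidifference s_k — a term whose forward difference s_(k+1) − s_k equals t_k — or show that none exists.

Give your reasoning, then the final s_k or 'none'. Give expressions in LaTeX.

t_(k+1)/t_k = 3*(k + 5)/(k + 6).
So A=3*k + 15 and B=k + 6, with C=1.
Set up (3*k + 15)·f(k+1) − (k + 5)·f(k) − (1) = 0.
d = -1 from the (1,1,0) case.
deg f ≤ -1 is impossible — no certificate.

none (Gosper's algorithm certifies no s_k)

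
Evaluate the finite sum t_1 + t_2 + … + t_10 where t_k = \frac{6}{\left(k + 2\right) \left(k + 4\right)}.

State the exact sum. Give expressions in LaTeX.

Σ = 475/364

The ratio is (k + 2)*(k + 4)/((k + 3)*(k + 5)).
So A=k + 2 and B=k + 5, with C=k + 3.
f must satisfy (k + 2)·f(k+1) − (k + 4)·f(k) = k + 3.
Bound: deg f ≤ 2.
Solving with deg f ≤ 2: f(k) = k*(5*k + 13)/12.
Then R = B(k−1)f/C = k*(k + 4)*(5*k + 13)/(12*(k + 3)), so s_k = R(k)·t_k = k*(5*k + 13)/(2*(k + 2)*(k + 3)).
Check: Δs_k = 6/(k**2 + 6*k + 8). ✓
Sum = s_(11) − s_(1); s_(11) = 187/91, s_(1) = 3/4 ⇒ 475/364.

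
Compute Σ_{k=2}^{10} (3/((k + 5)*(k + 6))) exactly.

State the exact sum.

r(k) = (k + 5)/(k + 7) after simplifying.
Factor: A=k + 5; B=k + 7; C=1.
Solve (k + 5)·f(k+1) − (k + 6)·f(k) = 1.
Degrees (1,1,0) ⇒ d ≤ 1.
Solve for f: f(k) = k/5 (degree 1 ≤ 1).
So s_k = (B(k−1)f/C)·t_k = (k*(k + 6)/5)·t_k = 3*k/(5*(k + 5)).
Verify: 3/(k**2 + 11*k + 30) matches t_k.
Telescoping: Σ = s_(11) − s_(2) = 33/80 − (6/35) = 27/112.

Σ = 27/112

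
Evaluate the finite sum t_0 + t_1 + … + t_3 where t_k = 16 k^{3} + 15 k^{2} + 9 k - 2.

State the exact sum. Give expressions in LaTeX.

Σ = 832

Compute t_(k+1)/t_k: get (16*k**3 + 63*k**2 + 87*k + 38)/(16*k**3 + 15*k**2 + 9*k - 2).
So A=1 and B=1, with C=k**3 + 15*k**2/16 + 9*k/16 - 1/8.
Key eq: (1)·f(k+1) = (1)·f(k) + (k**3 + 15*k**2/16 + 9*k/16 - 1/8).
Bound: deg f ≤ 4.
Match coefficients ⇒ f(k) = k*(4*k**3 - 3*k**2 + k - 4)/16.
R(k) = B(k−1)·f(k)/C(k) = k*(4*k**3 - 3*k**2 + k - 4)/(16*k**3 + 15*k**2 + 9*k - 2); s_k = R·t_k = k*(4*k**3 - 3*k**2 + k - 4).
Verify: 16*k**3 + 15*k**2 + 9*k - 2 matches t_k.
Σ_(k=0)^(3) t_k = s_(4) − s_(0) = 832 − (0) = 832.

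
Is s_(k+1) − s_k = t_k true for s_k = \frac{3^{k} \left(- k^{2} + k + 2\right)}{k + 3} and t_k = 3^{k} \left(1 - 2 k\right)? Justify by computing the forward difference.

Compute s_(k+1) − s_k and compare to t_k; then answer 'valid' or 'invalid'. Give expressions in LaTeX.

Invalid: residual \frac{3^{k} \left(4 k^{2} + 8 k - 2\right)}{k^{2} + 7 k + 12} ≠ 0.

s_(k+1) = 3**(k + 1)*(-k**2 - k + 2)/(k + 4)
s_(k+1) − s_k = 3**k*(-2*k**3 - 9*k**2 - 9*k + 10)/(k**2 + 7*k + 12)
(s_(k+1) − s_k) − t_k = 3**k*(4*k**2 + 8*k - 2)/(k**2 + 7*k + 12)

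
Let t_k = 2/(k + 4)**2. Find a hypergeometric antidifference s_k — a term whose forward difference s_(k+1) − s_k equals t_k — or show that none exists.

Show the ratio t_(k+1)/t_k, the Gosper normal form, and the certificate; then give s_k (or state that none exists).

t_(k+1)/t_k = (k + 4)**2/(k + 5)**2.
Take A(k)=k**2 + 8*k + 16, B(k)=k**2 + 10*k + 25, C(k)=1.
f must satisfy (k**2 + 8*k + 16)·f(k+1) − (k**2 + 8*k + 16)·f(k) = 1.
From deg A=2, deg B=2, deg C=0: d=0.
f = c0 ⇒ A·f(k+1) − B(k−1)·f(k) − C = -1. The system {-1 = 0} is inconsistent; no antidifference.

none (Gosper's algorithm certifies no s_k)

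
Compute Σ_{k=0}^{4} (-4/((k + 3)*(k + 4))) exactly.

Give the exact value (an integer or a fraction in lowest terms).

Σ = -5/6

Compute t_(k+1)/t_k: get (k + 3)/(k + 5).
Gosper form: A/B · C(k+1)/C(k) with A=k + 3, B=k + 5, C=1.
Key eq: (k + 3)·f(k+1) = (k + 4)·f(k) + (1).
Bound: deg f ≤ 1.
Coefficient equations give f(k) = k/3.
So s_k = (B(k−1)f/C)·t_k = (k*(k + 4)/3)·t_k = -4*k/(3*k + 9).
s_(k+1) − s_k = -4/(k**2 + 7*k + 12) = t_k.
Sum = s_(5) − s_(0); s_(5) = -5/6, s_(0) = 0 ⇒ -5/6.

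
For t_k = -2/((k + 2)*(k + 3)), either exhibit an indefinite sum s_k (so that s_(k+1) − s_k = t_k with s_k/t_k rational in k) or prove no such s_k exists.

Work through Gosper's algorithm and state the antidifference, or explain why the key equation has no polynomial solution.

r(k) = (k + 2)/(k + 4) after simplifying.
Factor: A=k + 2; B=k + 4; C=1.
Need (k + 2)·f(k+1) − (k + 3)·f(k) = 1.
Bound: deg f ≤ 1.
Match coefficients ⇒ f(k) = k/2.
Get s_k = R·t_k = -k/(k + 2) with R(k) = B(k−1)f(k)/C(k) = k*(k + 3)/2.
Verify: -2/(k**2 + 5*k + 6) matches t_k.

s_k = -k/(k + 2)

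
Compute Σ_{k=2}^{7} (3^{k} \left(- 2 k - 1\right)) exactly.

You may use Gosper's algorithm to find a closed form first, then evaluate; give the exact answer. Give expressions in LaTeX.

Step 1: r(k) = 3*(2*k + 3)/(2*k + 1).
So A=3 and B=1, with C=k + 1/2.
Need (3)·f(k+1) − (1)·f(k) = k + 1/2.
From deg A=0, deg B=0, deg C=1: d=1.
Match coefficients ⇒ f(k) = (k - 1)/2.
So s_k = (B(k−1)f/C)·t_k = ((k - 1)/(2*k + 1))·t_k = 3**k*(1 - k).
Verify: 3**k*(-2*k - 1) matches t_k.
Telescoping: Σ = s_(8) − s_(2) = -45927 − (-9) = -45918.

Σ = -45918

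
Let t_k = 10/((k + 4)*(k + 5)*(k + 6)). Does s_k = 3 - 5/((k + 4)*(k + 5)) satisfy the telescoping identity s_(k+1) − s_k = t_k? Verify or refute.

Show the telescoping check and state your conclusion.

Valid: the claim telescopes to t_k.

s_(k+1) = 3 - 5/((k + 5)*(k + 6))
s_(k+1) − s_k = 10/(k**3 + 15*k**2 + 74*k + 120)
(s_(k+1) − s_k) − t_k = 0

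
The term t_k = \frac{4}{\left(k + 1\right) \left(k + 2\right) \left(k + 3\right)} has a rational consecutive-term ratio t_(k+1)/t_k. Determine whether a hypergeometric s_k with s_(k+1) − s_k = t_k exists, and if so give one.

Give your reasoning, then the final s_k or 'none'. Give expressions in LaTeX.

s_k = \frac{k \left(k + 3\right)}{\left(k + 1\right) \left(k + 2\right)}

Step 1: r(k) = (k + 1)/(k + 4).
Normal form (A,B,C) = (k + 1, k + 4, 1).
f must satisfy (k + 1)·f(k+1) − (k + 3)·f(k) = 1.
d = 2 from the (1,1,0) case.
Solving with deg f ≤ 2: f(k) = k*(k + 3)/4.
Get s_k = R·t_k = k*(k + 3)/((k + 1)*(k + 2)) with R(k) = B(k−1)f(k)/C(k) = k*(k + 3)**2/4.
s_(k+1) − s_k = 4/(k**3 + 6*k**2 + 11*k + 6) = t_k.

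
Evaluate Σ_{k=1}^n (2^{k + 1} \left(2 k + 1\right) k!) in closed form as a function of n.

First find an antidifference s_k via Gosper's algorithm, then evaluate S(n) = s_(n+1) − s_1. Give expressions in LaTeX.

S(n) = 4 \cdot 2^{n} \left(n + 1\right)! - 4

r(k) = 2*(k + 1)*(2*k + 3)/(2*k + 1) after simplifying.
Gosper form: A/B · C(k+1)/C(k) with A=2*k + 2, B=1, C=k + 1/2.
Key eq: (2*k + 2)·f(k+1) = (1)·f(k) + (k + 1/2).
d = 0 from the (1,0,1) case.
Coefficient equations give f(k) = 1/2.
Certificate R = B(k−1)f/C = 1/(2*k + 1) gives s_k = 2**(k + 1)*factorial(k).
Check: Δs_k = 2**(k + 1)*(2*k + 1)*factorial(k). ✓
s_(n+1) = 2**(n + 2)*factorial(n + 1) and s_(1) = 4, so S(n) = 4*2**n*factorial(n + 1) - 4.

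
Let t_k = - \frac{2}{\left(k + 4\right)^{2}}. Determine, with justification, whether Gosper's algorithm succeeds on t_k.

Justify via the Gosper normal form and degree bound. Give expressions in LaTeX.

Ratio r(k) = (k + 4)**2/(k + 5)**2.
Take A(k)=k**2 + 8*k + 16, B(k)=k**2 + 10*k + 25, C(k)=1.
Solve (k**2 + 8*k + 16)·f(k+1) − (k**2 + 8*k + 16)·f(k) = 1.
d = 0 from the (2,2,0) case.
Generic f = c0 gives residual -1; -1 = 0 cannot hold, so t_k is not Gosper-summable.

No. Not Gosper-summable.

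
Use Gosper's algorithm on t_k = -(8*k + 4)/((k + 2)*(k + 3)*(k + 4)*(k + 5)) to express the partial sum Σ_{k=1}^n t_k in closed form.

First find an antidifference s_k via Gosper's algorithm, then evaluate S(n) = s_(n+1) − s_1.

S(n) = 2*n*(-n**2 - 12*n - 17)/(15*(n**3 + 12*n**2 + 47*n + 60))

The ratio is (k + 2)*(2*k + 3)/((k + 6)*(2*k + 1)).
Take A(k)=k + 2, B(k)=k + 6, C(k)=k + 1/2.
Need (k + 2)·f(k+1) − (k + 5)·f(k) = k + 1/2.
Bound: deg f ≤ 3.
Match coefficients ⇒ f(k) = k*(k**2 + 9*k + 2)/48.
So s_k = (B(k−1)f/C)·t_k = (k*(k + 5)*(k**2 + 9*k + 2)/(24*(2*k + 1)))·t_k = -k*(k**2 + 9*k + 2)/(6*(k + 2)*(k + 3)*(k + 4)).
Check: Δs_k = 4*(-2*k - 1)/(k**4 + 14*k**3 + 71*k**2 + 154*k + 120). ✓
s_(n+1) = (-n**3 - 12*n**2 - 23*n - 12)/(6*(n**3 + 12*n**2 + 47*n + 60)) and s_(1) = -1/30, so S(n) = 2*n*(-n**2 - 12*n - 17)/(15*(n**3 + 12*n**2 + 47*n + 60)).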